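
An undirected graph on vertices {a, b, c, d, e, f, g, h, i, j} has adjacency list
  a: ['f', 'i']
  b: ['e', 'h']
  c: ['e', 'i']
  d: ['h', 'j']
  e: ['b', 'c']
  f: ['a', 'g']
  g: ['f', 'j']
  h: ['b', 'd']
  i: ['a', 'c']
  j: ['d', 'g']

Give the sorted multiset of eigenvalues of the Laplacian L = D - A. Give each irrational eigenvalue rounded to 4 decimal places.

[0, 0.3820, 0.3820, 1.3820, 1.3820, 2.6180, 2.6180, 3.6180, 3.6180, 4]

Each diagonal entry of L is the vertex degree and each off-diagonal entry is -1 where an edge is present, 0 otherwise; in the order [a, b, c, d, e, f, g, h, i, j] the diagonal is [2, 2, 2, 2, 2, 2, 2, 2, 2, 2]. The multiplicity of 0 as a Laplacian eigenvalue equals the number of connected components. The single zero eigenvalue shows the graph is connected.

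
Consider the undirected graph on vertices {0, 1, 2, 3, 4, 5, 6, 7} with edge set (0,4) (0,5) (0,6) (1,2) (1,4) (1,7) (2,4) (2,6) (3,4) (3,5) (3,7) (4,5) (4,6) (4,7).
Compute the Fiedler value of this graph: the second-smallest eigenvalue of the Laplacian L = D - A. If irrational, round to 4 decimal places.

1.7530

With the vertex order [0, 1, 2, 3, 4, 5, 6, 7], the degrees are [3, 3, 3, 3, 7, 3, 3, 3], giving D = diag(3, 3, 3, 3, 7, 3, 3, 3) and L = D - A. The smallest Laplacian eigenvalue is always 0. The next one, lambda_2 = 1.7530, measures how hard the graph is to disconnect: larger values mean better connectivity.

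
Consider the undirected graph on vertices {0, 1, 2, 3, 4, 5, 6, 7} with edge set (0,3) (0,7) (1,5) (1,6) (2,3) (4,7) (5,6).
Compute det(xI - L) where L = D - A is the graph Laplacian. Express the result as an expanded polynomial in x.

x^8 - 14x^7 + 78x^6 - 218x^5 + 314x^4 - 210x^3 + 45x^2

Each diagonal entry of L is the vertex degree and each off-diagonal entry is -1 where an edge is present, 0 otherwise; in the order [0, 1, 2, 3, 4, 5, 6, 7] the diagonal is [2, 2, 1, 2, 1, 2, 2, 2]. Computing det(xI - L) by cofactor expansion (or equivalently via sum-over-permutations) gives x^8 - 14x^7 + 78x^6 - 218x^5 + 314x^4 - 210x^3 + 45x^2. The constant term is 0 because L is singular (the all-ones vector lies in its kernel). The eigenvalues sum to 14, which equals trace(L) = 2|E|.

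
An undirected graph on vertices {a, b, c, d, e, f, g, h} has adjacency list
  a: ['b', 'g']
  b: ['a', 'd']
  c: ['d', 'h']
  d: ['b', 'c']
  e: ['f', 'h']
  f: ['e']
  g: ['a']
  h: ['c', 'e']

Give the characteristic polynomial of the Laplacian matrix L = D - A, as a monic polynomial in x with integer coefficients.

With the vertex order [a, b, c, d, e, f, g, h], the degrees are [2, 2, 2, 2, 2, 1, 1, 2], giving D = diag(2, 2, 2, 2, 2, 1, 1, 2) and L = D - A. Computing det(xI - L) by cofactor expansion (or equivalently via sum-over-permutations) gives x^8 - 14x^7 + 78x^6 - 220x^5 + 330x^4 - 252x^3 + 84x^2 - 8x. The constant term is 0 because L is singular (the all-ones vector lies in its kernel). There is one zero in the spectrum, matching the 1 component.

x^8 - 14x^7 + 78x^6 - 220x^5 + 330x^4 - 252x^3 + 84x^2 - 8x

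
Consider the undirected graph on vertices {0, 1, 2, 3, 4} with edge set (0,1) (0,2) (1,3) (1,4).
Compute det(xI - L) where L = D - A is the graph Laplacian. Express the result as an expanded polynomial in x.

Reading degrees in the order [0, 1, 2, 3, 4] gives [2, 3, 1, 1, 1]; set D = diag(2, 3, 1, 1, 1) and form L = D - A. Computing det(xI - L) by cofactor expansion (or equivalently via sum-over-permutations) gives x^5 - 8x^4 + 20x^3 - 18x^2 + 5x. The constant term is 0 because L is singular (the all-ones vector lies in its kernel). By the matrix-tree theorem the graph has (1/5) * product of the nonzero eigenvalues = 1 spanning tree.

x^5 - 8x^4 + 20x^3 - 18x^2 + 5x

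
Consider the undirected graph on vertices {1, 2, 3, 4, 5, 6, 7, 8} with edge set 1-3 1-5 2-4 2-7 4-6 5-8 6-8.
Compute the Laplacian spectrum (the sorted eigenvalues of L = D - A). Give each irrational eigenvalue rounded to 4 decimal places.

[0, 0.1522, 0.5858, 1.2346, 2, 2.7654, 3.4142, 3.8478]

Each diagonal entry of L is the vertex degree and each off-diagonal entry is -1 where an edge is present, 0 otherwise; in the order [1, 2, 3, 4, 5, 6, 7, 8] the diagonal is [2, 2, 1, 2, 2, 2, 1, 2]. L is symmetric positive semidefinite, so every eigenvalue is real and nonnegative. The eigenvalues sum to 14, which equals trace(L) = 2|E|. The largest eigenvalue, 3.8478, is at most the vertex count 8.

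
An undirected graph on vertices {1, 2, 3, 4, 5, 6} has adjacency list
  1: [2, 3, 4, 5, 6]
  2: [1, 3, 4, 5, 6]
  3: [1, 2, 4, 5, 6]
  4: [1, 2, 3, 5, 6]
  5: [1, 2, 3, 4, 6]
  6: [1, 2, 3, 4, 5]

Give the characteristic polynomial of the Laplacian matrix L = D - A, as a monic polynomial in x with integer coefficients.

Reading degrees in the order [1, 2, 3, 4, 5, 6] gives [5, 5, 5, 5, 5, 5]; set D = diag(5, 5, 5, 5, 5, 5) and form L = D - A. Computing det(xI - L) by cofactor expansion (or equivalently via sum-over-permutations) gives x^6 - 30x^5 + 360x^4 - 2160x^3 + 6480x^2 - 7776x. The coefficient of x^5 equals -trace(L) = -30, matching the sum of degrees.

x^6 - 30x^5 + 360x^4 - 2160x^3 + 6480x^2 - 7776x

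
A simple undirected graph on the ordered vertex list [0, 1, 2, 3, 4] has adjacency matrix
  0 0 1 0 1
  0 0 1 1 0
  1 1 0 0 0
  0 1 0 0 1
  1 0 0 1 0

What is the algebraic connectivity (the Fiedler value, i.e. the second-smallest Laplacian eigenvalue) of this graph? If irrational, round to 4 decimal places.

1.3820

Each diagonal entry of L is the vertex degree and each off-diagonal entry is -1 where an edge is present, 0 otherwise; in the order [0, 1, 2, 3, 4] the diagonal is [2, 2, 2, 2, 2]. The smallest Laplacian eigenvalue is always 0. The next one, lambda_2 = 1.3820, measures how hard the graph is to disconnect: larger values mean better connectivity. The eigenvalues sum to 10, which equals trace(L) = 2|E|. By the matrix-tree theorem the graph has (1/5) * product of the nonzero eigenvalues = 5 spanning trees.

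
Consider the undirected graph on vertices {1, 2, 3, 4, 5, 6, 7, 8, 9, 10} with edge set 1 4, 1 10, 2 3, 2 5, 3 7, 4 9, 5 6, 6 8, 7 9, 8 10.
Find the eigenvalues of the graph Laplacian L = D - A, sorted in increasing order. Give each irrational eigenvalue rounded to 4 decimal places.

[0, 0.3820, 0.3820, 1.3820, 1.3820, 2.6180, 2.6180, 3.6180, 3.6180, 4]

Each diagonal entry of L is the vertex degree and each off-diagonal entry is -1 where an edge is present, 0 otherwise; in the order [1, 2, 3, 4, 5, 6, 7, 8, 9, 10] the diagonal is [2, 2, 2, 2, 2, 2, 2, 2, 2, 2]. L is symmetric positive semidefinite, so every eigenvalue is real and nonnegative. By the matrix-tree theorem the graph has (1/10) * product of the nonzero eigenvalues = 10 spanning trees. The largest eigenvalue, 4, is at most the vertex count 10.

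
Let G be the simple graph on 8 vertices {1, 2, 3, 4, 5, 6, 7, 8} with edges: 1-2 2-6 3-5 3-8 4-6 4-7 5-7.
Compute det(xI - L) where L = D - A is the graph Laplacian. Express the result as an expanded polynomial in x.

x^8 - 14x^7 + 78x^6 - 220x^5 + 330x^4 - 252x^3 + 84x^2 - 8x

Reading degrees in the order [1, 2, 3, 4, 5, 6, 7, 8] gives [1, 2, 2, 2, 2, 2, 2, 1]; set D = diag(1, 2, 2, 2, 2, 2, 2, 1) and form L = D - A. Computing det(xI - L) by cofactor expansion (or equivalently via sum-over-permutations) gives x^8 - 14x^7 + 78x^6 - 220x^5 + 330x^4 - 252x^3 + 84x^2 - 8x. Since p(0) = det(-L) = 0, x divides p(x). The largest eigenvalue, 3.8478, is at most the vertex count 8.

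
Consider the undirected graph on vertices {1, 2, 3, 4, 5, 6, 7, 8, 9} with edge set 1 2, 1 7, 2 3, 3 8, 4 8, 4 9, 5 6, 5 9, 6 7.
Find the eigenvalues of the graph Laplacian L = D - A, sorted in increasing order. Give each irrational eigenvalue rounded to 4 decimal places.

[0, 0.4679, 0.4679, 1.6527, 1.6527, 3, 3, 3.8794, 3.8794]

Reading degrees in the order [1, 2, 3, 4, 5, 6, 7, 8, 9] gives [2, 2, 2, 2, 2, 2, 2, 2, 2]; set D = diag(2, 2, 2, 2, 2, 2, 2, 2, 2) and form L = D - A. Diagonalising L (or applying a numerical eigensolver to the 9x9 matrix) gives the spectrum above. The largest eigenvalue, 3.8794, is at most the vertex count 9.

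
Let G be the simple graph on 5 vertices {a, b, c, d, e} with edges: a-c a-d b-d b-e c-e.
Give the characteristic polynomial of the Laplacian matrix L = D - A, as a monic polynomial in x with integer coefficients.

With the vertex order [a, b, c, d, e], the degrees are [2, 2, 2, 2, 2], giving D = diag(2, 2, 2, 2, 2) and L = D - A. L has integer entries, so p(x) = det(xI - L) has integer coefficients. Expanding the determinant yields x^5 - 10x^4 + 35x^3 - 50x^2 + 25x. Since p(0) = det(-L) = 0, x divides p(x). The eigenvalues sum to 10, which equals trace(L) = 2|E|.

x^5 - 10x^4 + 35x^3 - 50x^2 + 25x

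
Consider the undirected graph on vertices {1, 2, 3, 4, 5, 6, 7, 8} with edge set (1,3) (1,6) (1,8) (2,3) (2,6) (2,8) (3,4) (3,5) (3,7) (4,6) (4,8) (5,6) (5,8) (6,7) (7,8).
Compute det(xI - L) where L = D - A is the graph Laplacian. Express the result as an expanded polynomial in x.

x^8 - 30x^7 + 375x^6 - 2540x^5 + 10095x^4 - 23598x^3 + 30105x^2 - 16200x

Each diagonal entry of L is the vertex degree and each off-diagonal entry is -1 where an edge is present, 0 otherwise; in the order [1, 2, 3, 4, 5, 6, 7, 8] the diagonal is [3, 3, 5, 3, 3, 5, 3, 5]. The eigenvalues of L are [0, 3, 3, 3, 3, 5, 5, 8]; the characteristic polynomial is the product of (x - lambda_i), which multiplies out to x^8 - 30x^7 + 375x^6 - 2540x^5 + 10095x^4 - 23598x^3 + 30105x^2 - 16200x. The constant term is 0 because L is singular (the all-ones vector lies in its kernel). The eigenvalues sum to 30, which equals trace(L) = 2|E|.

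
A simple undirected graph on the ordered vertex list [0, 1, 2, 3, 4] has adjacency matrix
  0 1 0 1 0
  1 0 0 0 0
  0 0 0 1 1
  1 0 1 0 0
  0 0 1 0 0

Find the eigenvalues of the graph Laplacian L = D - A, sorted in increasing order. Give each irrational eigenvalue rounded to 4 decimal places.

[0, 0.3820, 1.3820, 2.6180, 3.6180]

With the vertex order [0, 1, 2, 3, 4], the degrees are [2, 1, 2, 2, 1], giving D = diag(2, 1, 2, 2, 1) and L = D - A. The multiplicity of 0 as a Laplacian eigenvalue equals the number of connected components. The single zero eigenvalue shows the graph is connected. By the matrix-tree theorem the graph has (1/5) * product of the nonzero eigenvalues = 1 spanning tree.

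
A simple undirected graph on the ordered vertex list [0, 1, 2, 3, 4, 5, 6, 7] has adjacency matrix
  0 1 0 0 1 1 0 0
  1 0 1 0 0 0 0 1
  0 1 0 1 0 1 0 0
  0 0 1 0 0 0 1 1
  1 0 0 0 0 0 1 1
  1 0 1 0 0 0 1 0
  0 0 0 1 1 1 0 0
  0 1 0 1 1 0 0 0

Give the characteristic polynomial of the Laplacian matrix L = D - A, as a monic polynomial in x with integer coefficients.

x^8 - 24x^7 + 240x^6 - 1296x^5 + 4080x^4 - 7488x^3 + 7424x^2 - 3072x

Each diagonal entry of L is the vertex degree and each off-diagonal entry is -1 where an edge is present, 0 otherwise; in the order [0, 1, 2, 3, 4, 5, 6, 7] the diagonal is [3, 3, 3, 3, 3, 3, 3, 3]. L has integer entries, so p(x) = det(xI - L) has integer coefficients. Expanding the determinant yields x^8 - 24x^7 + 240x^6 - 1296x^5 + 4080x^4 - 7488x^3 + 7424x^2 - 3072x. Since p(0) = det(-L) = 0, x divides p(x). By the matrix-tree theorem the graph has (1/8) * product of the nonzero eigenvalues = 384 spanning trees.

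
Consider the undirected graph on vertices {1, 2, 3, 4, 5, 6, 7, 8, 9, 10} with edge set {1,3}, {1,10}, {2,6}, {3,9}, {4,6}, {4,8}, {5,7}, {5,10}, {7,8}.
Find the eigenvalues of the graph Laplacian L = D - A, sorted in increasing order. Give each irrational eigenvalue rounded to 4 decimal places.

[0, 0.0979, 0.3820, 0.8244, 1.3820, 2, 2.6180, 3.1756, 3.6180, 3.9021]

With the vertex order [1, 2, 3, 4, 5, 6, 7, 8, 9, 10], the degrees are [2, 1, 2, 2, 2, 2, 2, 2, 1, 2], giving D = diag(2, 1, 2, 2, 2, 2, 2, 2, 1, 2) and L = D - A. The multiplicity of 0 as a Laplacian eigenvalue equals the number of connected components. The single zero eigenvalue shows the graph is connected. There is one zero in the spectrum, matching the 1 component. The largest eigenvalue, 3.9021, is at most the vertex count 10.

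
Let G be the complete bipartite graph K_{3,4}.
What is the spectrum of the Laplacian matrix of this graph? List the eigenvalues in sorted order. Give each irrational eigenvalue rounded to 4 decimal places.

[0, 3, 3, 3, 4, 4, 7]

The graph has 7 vertices and degree multiset [4, 4, 4, 3, 3, 3, 3]; D is the diagonal matrix of degrees and L = D - A. Diagonalising L (or applying a numerical eigensolver to the 7x7 matrix) gives the spectrum above. The single zero eigenvalue shows the graph is connected. The eigenvalues sum to 24, which equals trace(L) = 2|E|.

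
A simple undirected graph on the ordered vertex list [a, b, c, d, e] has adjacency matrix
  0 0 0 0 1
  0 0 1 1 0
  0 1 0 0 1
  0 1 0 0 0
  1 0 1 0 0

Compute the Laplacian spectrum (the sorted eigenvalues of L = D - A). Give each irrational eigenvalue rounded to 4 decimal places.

[0, 0.3820, 1.3820, 2.6180, 3.6180]

With the vertex order [a, b, c, d, e], the degrees are [1, 2, 2, 1, 2], giving D = diag(1, 2, 2, 1, 2) and L = D - A. Diagonalising L (or applying a numerical eigensolver to the 5x5 matrix) gives the spectrum above. The single zero eigenvalue shows the graph is connected. The largest eigenvalue, 3.6180, is at most the vertex count 5. The eigenvalues sum to 8, which equals trace(L) = 2|E|.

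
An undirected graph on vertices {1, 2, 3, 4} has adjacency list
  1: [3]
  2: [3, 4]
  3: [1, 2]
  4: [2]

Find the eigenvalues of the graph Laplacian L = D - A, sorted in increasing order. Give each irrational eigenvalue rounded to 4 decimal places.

With the vertex order [1, 2, 3, 4], the degrees are [1, 2, 2, 1], giving D = diag(1, 2, 2, 1) and L = D - A. The multiplicity of 0 as a Laplacian eigenvalue equals the number of connected components. The eigenvalues sum to 6, which equals trace(L) = 2|E|.

[0, 0.5858, 2, 3.4142]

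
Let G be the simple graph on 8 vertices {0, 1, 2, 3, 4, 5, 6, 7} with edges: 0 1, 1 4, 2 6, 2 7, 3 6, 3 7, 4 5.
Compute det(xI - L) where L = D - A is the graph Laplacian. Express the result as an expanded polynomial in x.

x^8 - 14x^7 + 78x^6 - 220x^5 + 328x^4 - 240x^3 + 64x^2

Reading degrees in the order [0, 1, 2, 3, 4, 5, 6, 7] gives [1, 2, 2, 2, 2, 1, 2, 2]; set D = diag(1, 2, 2, 2, 2, 1, 2, 2) and form L = D - A. L has integer entries, so p(x) = det(xI - L) has integer coefficients. Expanding the determinant yields x^8 - 14x^7 + 78x^6 - 220x^5 + 328x^4 - 240x^3 + 64x^2. Since p(0) = det(-L) = 0, x divides p(x). There are 2 zeros in the spectrum, matching the 2 components.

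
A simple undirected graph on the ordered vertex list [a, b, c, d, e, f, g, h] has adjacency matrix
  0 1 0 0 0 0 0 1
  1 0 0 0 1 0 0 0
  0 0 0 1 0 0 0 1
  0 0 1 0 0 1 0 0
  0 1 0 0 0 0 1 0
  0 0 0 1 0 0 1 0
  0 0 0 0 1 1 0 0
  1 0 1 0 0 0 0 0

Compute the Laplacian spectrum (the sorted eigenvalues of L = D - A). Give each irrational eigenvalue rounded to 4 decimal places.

Each diagonal entry of L is the vertex degree and each off-diagonal entry is -1 where an edge is present, 0 otherwise; in the order [a, b, c, d, e, f, g, h] the diagonal is [2, 2, 2, 2, 2, 2, 2, 2]. The multiplicity of 0 as a Laplacian eigenvalue equals the number of connected components. There is one zero in the spectrum, matching the 1 component.

[0, 0.5858, 0.5858, 2, 2, 3.4142, 3.4142, 4]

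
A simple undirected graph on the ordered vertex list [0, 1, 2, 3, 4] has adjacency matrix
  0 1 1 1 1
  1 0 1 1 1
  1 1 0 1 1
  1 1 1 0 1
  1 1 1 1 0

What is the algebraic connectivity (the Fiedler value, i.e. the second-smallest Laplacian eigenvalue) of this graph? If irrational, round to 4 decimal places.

Reading degrees in the order [0, 1, 2, 3, 4] gives [4, 4, 4, 4, 4]; set D = diag(4, 4, 4, 4, 4) and form L = D - A. Computing the eigenvalues of L and sorting gives [0, 5, 5, 5, 5]. The Fiedler value lambda_2 = 5 is strictly positive, so the graph is connected. The largest eigenvalue, 5, is at most the vertex count 5.

5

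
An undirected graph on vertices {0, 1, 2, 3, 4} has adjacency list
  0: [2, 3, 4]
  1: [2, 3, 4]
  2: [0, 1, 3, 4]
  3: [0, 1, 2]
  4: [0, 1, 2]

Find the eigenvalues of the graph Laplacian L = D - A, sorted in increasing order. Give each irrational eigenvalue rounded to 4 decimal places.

With the vertex order [0, 1, 2, 3, 4], the degrees are [3, 3, 4, 3, 3], giving D = diag(3, 3, 4, 3, 3) and L = D - A. Diagonalising L (or applying a numerical eigensolver to the 5x5 matrix) gives the spectrum above. The single zero eigenvalue shows the graph is connected. The largest eigenvalue, 5, is at most the vertex count 5.

[0, 3, 3, 5, 5]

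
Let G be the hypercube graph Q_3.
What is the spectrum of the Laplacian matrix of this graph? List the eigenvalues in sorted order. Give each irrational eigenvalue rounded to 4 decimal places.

The graph has 8 vertices and degree multiset [3, 3, 3, 3, 3, 3, 3, 3]; D is the diagonal matrix of degrees and L = D - A. The multiplicity of 0 as a Laplacian eigenvalue equals the number of connected components. By the matrix-tree theorem the graph has (1/8) * product of the nonzero eigenvalues = 384 spanning trees. The eigenvalues sum to 24, which equals trace(L) = 2|E|.

[0, 2, 2, 2, 4, 4, 4, 6]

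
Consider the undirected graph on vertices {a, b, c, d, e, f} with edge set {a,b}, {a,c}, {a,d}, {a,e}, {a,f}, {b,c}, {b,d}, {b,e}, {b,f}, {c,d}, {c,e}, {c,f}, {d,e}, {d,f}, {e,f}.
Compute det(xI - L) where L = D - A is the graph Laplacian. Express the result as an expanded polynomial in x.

x^6 - 30x^5 + 360x^4 - 2160x^3 + 6480x^2 - 7776x

With the vertex order [a, b, c, d, e, f], the degrees are [5, 5, 5, 5, 5, 5], giving D = diag(5, 5, 5, 5, 5, 5) and L = D - A. Computing det(xI - L) by cofactor expansion (or equivalently via sum-over-permutations) gives x^6 - 30x^5 + 360x^4 - 2160x^3 + 6480x^2 - 7776x. The coefficient of x^5 equals -trace(L) = -30, matching the sum of degrees. By the matrix-tree theorem the graph has (1/6) * product of the nonzero eigenvalues = 1296 spanning trees.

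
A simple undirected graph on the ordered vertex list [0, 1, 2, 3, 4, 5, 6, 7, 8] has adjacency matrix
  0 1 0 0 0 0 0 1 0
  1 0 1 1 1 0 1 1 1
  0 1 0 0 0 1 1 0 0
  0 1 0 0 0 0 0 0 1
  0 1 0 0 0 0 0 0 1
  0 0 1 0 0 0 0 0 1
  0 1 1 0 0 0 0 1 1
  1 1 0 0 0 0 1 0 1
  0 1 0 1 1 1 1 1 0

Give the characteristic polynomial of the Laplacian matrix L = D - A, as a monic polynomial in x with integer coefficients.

Reading degrees in the order [0, 1, 2, 3, 4, 5, 6, 7, 8] gives [2, 7, 3, 2, 2, 2, 4, 4, 6]; set D = diag(2, 7, 3, 2, 2, 2, 4, 4, 6) and form L = D - A. Computing det(xI - L) by cofactor expansion (or equivalently via sum-over-permutations) gives x^9 - 32x^8 + 425x^7 - 3052x^6 + 12948x^5 - 33252x^4 + 50580x^3 - 41784x^2 + 14400x. The coefficient of x^8 equals -trace(L) = -32, matching the sum of degrees.

x^9 - 32x^8 + 425x^7 - 3052x^6 + 12948x^5 - 33252x^4 + 50580x^3 - 41784x^2 + 14400x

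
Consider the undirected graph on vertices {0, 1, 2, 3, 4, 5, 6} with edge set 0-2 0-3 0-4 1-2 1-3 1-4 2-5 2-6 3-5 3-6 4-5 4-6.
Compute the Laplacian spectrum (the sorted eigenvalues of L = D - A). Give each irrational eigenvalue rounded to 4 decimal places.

With the vertex order [0, 1, 2, 3, 4, 5, 6], the degrees are [3, 3, 4, 4, 4, 3, 3], giving D = diag(3, 3, 4, 4, 4, 3, 3) and L = D - A. Since every row of L sums to 0, the all-ones vector is in the kernel and 0 is an eigenvalue. The single zero eigenvalue shows the graph is connected. The largest eigenvalue, 7, is at most the vertex count 7. By the matrix-tree theorem the graph has (1/7) * product of the nonzero eigenvalues = 432 spanning trees.

[0, 3, 3, 3, 4, 4, 7]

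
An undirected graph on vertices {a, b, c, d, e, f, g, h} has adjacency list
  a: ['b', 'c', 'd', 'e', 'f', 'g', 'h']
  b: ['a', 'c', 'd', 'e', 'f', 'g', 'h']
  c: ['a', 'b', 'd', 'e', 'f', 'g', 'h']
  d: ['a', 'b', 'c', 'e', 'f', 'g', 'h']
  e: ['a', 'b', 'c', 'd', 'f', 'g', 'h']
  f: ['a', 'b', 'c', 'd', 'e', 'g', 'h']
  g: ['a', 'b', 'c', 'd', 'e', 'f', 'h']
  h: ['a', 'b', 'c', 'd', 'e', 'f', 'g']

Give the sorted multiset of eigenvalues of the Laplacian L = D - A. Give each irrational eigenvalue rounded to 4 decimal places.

Each diagonal entry of L is the vertex degree and each off-diagonal entry is -1 where an edge is present, 0 otherwise; in the order [a, b, c, d, e, f, g, h] the diagonal is [7, 7, 7, 7, 7, 7, 7, 7]. Since every row of L sums to 0, the all-ones vector is in the kernel and 0 is an eigenvalue. By the matrix-tree theorem the graph has (1/8) * product of the nonzero eigenvalues = 262144 spanning trees.

[0, 8, 8, 8, 8, 8, 8, 8]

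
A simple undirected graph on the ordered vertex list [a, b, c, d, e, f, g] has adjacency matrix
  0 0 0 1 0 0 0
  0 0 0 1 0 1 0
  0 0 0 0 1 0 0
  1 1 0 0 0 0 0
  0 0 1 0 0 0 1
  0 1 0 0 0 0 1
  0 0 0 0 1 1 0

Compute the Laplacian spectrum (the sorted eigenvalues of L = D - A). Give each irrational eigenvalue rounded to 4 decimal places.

Each diagonal entry of L is the vertex degree and each off-diagonal entry is -1 where an edge is present, 0 otherwise; in the order [a, b, c, d, e, f, g] the diagonal is [1, 2, 1, 2, 2, 2, 2]. Since every row of L sums to 0, the all-ones vector is in the kernel and 0 is an eigenvalue. The single zero eigenvalue shows the graph is connected.

[0, 0.1981, 0.7530, 1.5550, 2.4450, 3.2470, 3.8019]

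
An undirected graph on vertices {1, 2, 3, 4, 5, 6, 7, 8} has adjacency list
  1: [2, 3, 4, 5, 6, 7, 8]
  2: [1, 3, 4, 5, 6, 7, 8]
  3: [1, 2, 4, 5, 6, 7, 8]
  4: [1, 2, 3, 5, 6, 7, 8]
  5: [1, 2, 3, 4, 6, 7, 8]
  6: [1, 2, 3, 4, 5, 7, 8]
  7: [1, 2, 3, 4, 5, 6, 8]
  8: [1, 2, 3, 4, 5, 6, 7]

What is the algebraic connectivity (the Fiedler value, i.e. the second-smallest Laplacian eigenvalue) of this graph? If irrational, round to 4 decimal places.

Each diagonal entry of L is the vertex degree and each off-diagonal entry is -1 where an edge is present, 0 otherwise; in the order [1, 2, 3, 4, 5, 6, 7, 8] the diagonal is [7, 7, 7, 7, 7, 7, 7, 7]. The smallest Laplacian eigenvalue is always 0. The next one, lambda_2 = 8, measures how hard the graph is to disconnect: larger values mean better connectivity. The largest eigenvalue, 8, is at most the vertex count 8.

8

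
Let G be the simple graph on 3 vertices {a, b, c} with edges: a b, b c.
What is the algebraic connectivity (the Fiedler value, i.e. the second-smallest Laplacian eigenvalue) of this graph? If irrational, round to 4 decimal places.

1

With the vertex order [a, b, c], the degrees are [1, 2, 1], giving D = diag(1, 2, 1) and L = D - A. The smallest Laplacian eigenvalue is always 0. The next one, lambda_2 = 1, measures how hard the graph is to disconnect: larger values mean better connectivity. The largest eigenvalue, 3, is at most the vertex count 3.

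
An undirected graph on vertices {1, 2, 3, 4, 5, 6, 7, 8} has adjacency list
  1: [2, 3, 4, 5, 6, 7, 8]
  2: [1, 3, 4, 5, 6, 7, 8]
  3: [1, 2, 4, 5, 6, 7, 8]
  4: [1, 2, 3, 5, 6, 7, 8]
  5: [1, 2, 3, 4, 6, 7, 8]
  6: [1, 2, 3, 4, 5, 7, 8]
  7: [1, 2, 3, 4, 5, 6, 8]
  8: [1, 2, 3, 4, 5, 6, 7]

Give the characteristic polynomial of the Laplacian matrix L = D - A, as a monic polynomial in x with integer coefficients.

Each diagonal entry of L is the vertex degree and each off-diagonal entry is -1 where an edge is present, 0 otherwise; in the order [1, 2, 3, 4, 5, 6, 7, 8] the diagonal is [7, 7, 7, 7, 7, 7, 7, 7]. The eigenvalues of L are [0, 8, 8, 8, 8, 8, 8, 8]; the characteristic polynomial is the product of (x - lambda_i), which multiplies out to x^8 - 56x^7 + 1344x^6 - 17920x^5 + 143360x^4 - 688128x^3 + 1835008x^2 - 2097152x. The constant term is 0 because L is singular (the all-ones vector lies in its kernel). The eigenvalues sum to 56, which equals trace(L) = 2|E|. There is one zero in the spectrum, matching the 1 component.

x^8 - 56x^7 + 1344x^6 - 17920x^5 + 143360x^4 - 688128x^3 + 1835008x^2 - 2097152x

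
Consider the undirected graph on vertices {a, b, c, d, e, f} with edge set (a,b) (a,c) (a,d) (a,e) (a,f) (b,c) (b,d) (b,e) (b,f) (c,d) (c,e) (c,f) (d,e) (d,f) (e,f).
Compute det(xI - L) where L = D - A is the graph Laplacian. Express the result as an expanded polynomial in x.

Reading degrees in the order [a, b, c, d, e, f] gives [5, 5, 5, 5, 5, 5]; set D = diag(5, 5, 5, 5, 5, 5) and form L = D - A. The eigenvalues of L are [0, 6, 6, 6, 6, 6]; the characteristic polynomial is the product of (x - lambda_i), which multiplies out to x^6 - 30x^5 + 360x^4 - 2160x^3 + 6480x^2 - 7776x. Since p(0) = det(-L) = 0, x divides p(x). By the matrix-tree theorem the graph has (1/6) * product of the nonzero eigenvalues = 1296 spanning trees.

x^6 - 30x^5 + 360x^4 - 2160x^3 + 6480x^2 - 7776x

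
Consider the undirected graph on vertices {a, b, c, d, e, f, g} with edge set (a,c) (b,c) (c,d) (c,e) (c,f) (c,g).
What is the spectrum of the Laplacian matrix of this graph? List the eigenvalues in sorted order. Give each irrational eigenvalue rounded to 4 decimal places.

Reading degrees in the order [a, b, c, d, e, f, g] gives [1, 1, 6, 1, 1, 1, 1]; set D = diag(1, 1, 6, 1, 1, 1, 1) and form L = D - A. L is symmetric positive semidefinite, so every eigenvalue is real and nonnegative. There is one zero in the spectrum, matching the 1 component.

[0, 1, 1, 1, 1, 1, 7]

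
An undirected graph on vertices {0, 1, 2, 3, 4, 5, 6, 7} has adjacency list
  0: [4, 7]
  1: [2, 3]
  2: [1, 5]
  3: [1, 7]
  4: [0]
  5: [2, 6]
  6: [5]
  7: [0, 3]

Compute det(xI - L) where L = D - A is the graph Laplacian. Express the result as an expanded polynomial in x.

Reading degrees in the order [0, 1, 2, 3, 4, 5, 6, 7] gives [2, 2, 2, 2, 1, 2, 1, 2]; set D = diag(2, 2, 2, 2, 1, 2, 1, 2) and form L = D - A. L has integer entries, so p(x) = det(xI - L) has integer coefficients. Expanding the determinant yields x^8 - 14x^7 + 78x^6 - 220x^5 + 330x^4 - 252x^3 + 84x^2 - 8x. The coefficient of x^7 equals -trace(L) = -14, matching the sum of degrees. The largest eigenvalue, 3.8478, is at most the vertex count 8.

x^8 - 14x^7 + 78x^6 - 220x^5 + 330x^4 - 252x^3 + 84x^2 - 8x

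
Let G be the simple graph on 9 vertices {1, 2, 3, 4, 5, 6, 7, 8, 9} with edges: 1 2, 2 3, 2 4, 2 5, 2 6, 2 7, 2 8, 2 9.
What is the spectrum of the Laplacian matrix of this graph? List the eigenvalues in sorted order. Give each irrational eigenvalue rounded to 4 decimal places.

[0, 1, 1, 1, 1, 1, 1, 1, 9]

With the vertex order [1, 2, 3, 4, 5, 6, 7, 8, 9], the degrees are [1, 8, 1, 1, 1, 1, 1, 1, 1], giving D = diag(1, 8, 1, 1, 1, 1, 1, 1, 1) and L = D - A. L is symmetric positive semidefinite, so every eigenvalue is real and nonnegative. The largest eigenvalue, 9, is at most the vertex count 9.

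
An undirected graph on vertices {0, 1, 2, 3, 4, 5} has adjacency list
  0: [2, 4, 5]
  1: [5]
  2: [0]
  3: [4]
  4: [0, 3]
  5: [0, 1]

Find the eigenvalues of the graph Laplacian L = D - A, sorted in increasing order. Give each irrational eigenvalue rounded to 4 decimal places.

[0, 0.3820, 0.6972, 2, 2.6180, 4.3028]

Each diagonal entry of L is the vertex degree and each off-diagonal entry is -1 where an edge is present, 0 otherwise; in the order [0, 1, 2, 3, 4, 5] the diagonal is [3, 1, 1, 1, 2, 2]. The multiplicity of 0 as a Laplacian eigenvalue equals the number of connected components. By the matrix-tree theorem the graph has (1/6) * product of the nonzero eigenvalues = 1 spanning tree.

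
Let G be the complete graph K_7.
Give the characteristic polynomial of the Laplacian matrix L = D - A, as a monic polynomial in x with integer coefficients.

The graph has 7 vertices and degree multiset [6, 6, 6, 6, 6, 6, 6]; D is the diagonal matrix of degrees and L = D - A. L has integer entries, so p(x) = det(xI - L) has integer coefficients. Expanding the determinant yields x^7 - 42x^6 + 735x^5 - 6860x^4 + 36015x^3 - 100842x^2 + 117649x. The constant term is 0 because L is singular (the all-ones vector lies in its kernel). The eigenvalues sum to 42, which equals trace(L) = 2|E|.

x^7 - 42x^6 + 735x^5 - 6860x^4 + 36015x^3 - 100842x^2 + 117649x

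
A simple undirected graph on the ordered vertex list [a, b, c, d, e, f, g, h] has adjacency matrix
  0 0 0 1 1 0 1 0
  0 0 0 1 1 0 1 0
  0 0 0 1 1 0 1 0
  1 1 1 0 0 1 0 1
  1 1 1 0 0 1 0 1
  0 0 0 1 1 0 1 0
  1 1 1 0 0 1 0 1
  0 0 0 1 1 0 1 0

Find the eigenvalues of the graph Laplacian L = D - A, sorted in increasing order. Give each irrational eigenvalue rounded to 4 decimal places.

[0, 3, 3, 3, 3, 5, 5, 8]

With the vertex order [a, b, c, d, e, f, g, h], the degrees are [3, 3, 3, 5, 5, 3, 5, 3], giving D = diag(3, 3, 3, 5, 5, 3, 5, 3) and L = D - A. Since every row of L sums to 0, the all-ones vector is in the kernel and 0 is an eigenvalue. The single zero eigenvalue shows the graph is connected. The largest eigenvalue, 8, is at most the vertex count 8.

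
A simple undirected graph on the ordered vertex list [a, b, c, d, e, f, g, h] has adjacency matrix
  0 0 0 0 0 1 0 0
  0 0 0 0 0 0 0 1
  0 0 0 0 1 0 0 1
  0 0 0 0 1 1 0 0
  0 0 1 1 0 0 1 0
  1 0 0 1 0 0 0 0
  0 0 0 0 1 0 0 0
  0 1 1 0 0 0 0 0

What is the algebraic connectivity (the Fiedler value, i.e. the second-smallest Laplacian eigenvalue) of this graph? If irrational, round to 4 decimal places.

Each diagonal entry of L is the vertex degree and each off-diagonal entry is -1 where an edge is present, 0 otherwise; in the order [a, b, c, d, e, f, g, h] the diagonal is [1, 1, 2, 2, 3, 2, 1, 2]. Computing the eigenvalues of L and sorting gives [0, 0.1981, 0.4915, 1.3204, 1.5550, 2.8258, 3.2470, 4.3623]. The Fiedler value lambda_2 = 0.1981 is strictly positive, so the graph is connected. By the matrix-tree theorem the graph has (1/8) * product of the nonzero eigenvalues = 1 spanning tree.

0.1981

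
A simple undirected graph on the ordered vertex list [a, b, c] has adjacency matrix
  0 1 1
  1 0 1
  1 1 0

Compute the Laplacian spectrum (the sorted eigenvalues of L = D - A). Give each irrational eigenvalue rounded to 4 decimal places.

Reading degrees in the order [a, b, c] gives [2, 2, 2]; set D = diag(2, 2, 2) and form L = D - A. Since every row of L sums to 0, the all-ones vector is in the kernel and 0 is an eigenvalue. The single zero eigenvalue shows the graph is connected. The eigenvalues sum to 6, which equals trace(L) = 2|E|.

[0, 3, 3]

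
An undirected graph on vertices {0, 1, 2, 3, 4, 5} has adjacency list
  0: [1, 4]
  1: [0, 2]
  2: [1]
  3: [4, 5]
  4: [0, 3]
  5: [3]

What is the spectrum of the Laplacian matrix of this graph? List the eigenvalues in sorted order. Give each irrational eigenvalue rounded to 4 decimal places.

[0, 0.2679, 1, 2, 3, 3.7321]

Each diagonal entry of L is the vertex degree and each off-diagonal entry is -1 where an edge is present, 0 otherwise; in the order [0, 1, 2, 3, 4, 5] the diagonal is [2, 2, 1, 2, 2, 1]. The multiplicity of 0 as a Laplacian eigenvalue equals the number of connected components. There is one zero in the spectrum, matching the 1 component.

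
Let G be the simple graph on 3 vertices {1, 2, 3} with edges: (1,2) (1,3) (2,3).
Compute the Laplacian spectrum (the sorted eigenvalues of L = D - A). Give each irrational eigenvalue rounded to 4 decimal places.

Each diagonal entry of L is the vertex degree and each off-diagonal entry is -1 where an edge is present, 0 otherwise; in the order [1, 2, 3] the diagonal is [2, 2, 2]. The multiplicity of 0 as a Laplacian eigenvalue equals the number of connected components. The single zero eigenvalue shows the graph is connected. The eigenvalues sum to 6, which equals trace(L) = 2|E|.

[0, 3, 3]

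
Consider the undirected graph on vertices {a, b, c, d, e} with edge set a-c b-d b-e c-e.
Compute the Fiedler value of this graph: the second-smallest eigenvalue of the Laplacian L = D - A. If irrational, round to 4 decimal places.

Reading degrees in the order [a, b, c, d, e] gives [1, 2, 2, 1, 2]; set D = diag(1, 2, 2, 1, 2) and form L = D - A. Computing the eigenvalues of L and sorting gives [0, 0.3820, 1.3820, 2.6180, 3.6180]. The Fiedler value lambda_2 = 0.3820 is strictly positive, so the graph is connected.

0.3820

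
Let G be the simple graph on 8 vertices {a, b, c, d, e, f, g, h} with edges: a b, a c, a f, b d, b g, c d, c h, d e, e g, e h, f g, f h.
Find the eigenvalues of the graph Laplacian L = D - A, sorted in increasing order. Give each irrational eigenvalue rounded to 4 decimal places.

[0, 2, 2, 2, 4, 4, 4, 6]

Reading degrees in the order [a, b, c, d, e, f, g, h] gives [3, 3, 3, 3, 3, 3, 3, 3]; set D = diag(3, 3, 3, 3, 3, 3, 3, 3) and form L = D - A. The multiplicity of 0 as a Laplacian eigenvalue equals the number of connected components. The single zero eigenvalue shows the graph is connected. The largest eigenvalue, 6, is at most the vertex count 8.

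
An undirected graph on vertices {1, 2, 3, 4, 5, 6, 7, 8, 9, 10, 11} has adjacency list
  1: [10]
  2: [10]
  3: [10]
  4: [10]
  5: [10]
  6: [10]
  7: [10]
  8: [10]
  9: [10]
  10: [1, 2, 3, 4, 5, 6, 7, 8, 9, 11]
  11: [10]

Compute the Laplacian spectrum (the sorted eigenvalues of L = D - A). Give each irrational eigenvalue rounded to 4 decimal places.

With the vertex order [1, 2, 3, 4, 5, 6, 7, 8, 9, 10, 11], the degrees are [1, 1, 1, 1, 1, 1, 1, 1, 1, 10, 1], giving D = diag(1, 1, 1, 1, 1, 1, 1, 1, 1, 10, 1) and L = D - A. Since every row of L sums to 0, the all-ones vector is in the kernel and 0 is an eigenvalue. The single zero eigenvalue shows the graph is connected.

[0, 1, 1, 1, 1, 1, 1, 1, 1, 1, 11]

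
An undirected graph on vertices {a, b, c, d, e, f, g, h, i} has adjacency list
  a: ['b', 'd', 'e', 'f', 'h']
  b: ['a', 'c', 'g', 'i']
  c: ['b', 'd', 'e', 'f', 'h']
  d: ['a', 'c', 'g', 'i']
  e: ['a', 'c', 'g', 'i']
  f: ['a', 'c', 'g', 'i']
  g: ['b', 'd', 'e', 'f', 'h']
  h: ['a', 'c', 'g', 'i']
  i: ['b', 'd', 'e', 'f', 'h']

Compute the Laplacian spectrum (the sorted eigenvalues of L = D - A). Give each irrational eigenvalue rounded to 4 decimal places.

[0, 4, 4, 4, 4, 5, 5, 5, 9]

Reading degrees in the order [a, b, c, d, e, f, g, h, i] gives [5, 4, 5, 4, 4, 4, 5, 4, 5]; set D = diag(5, 4, 5, 4, 4, 4, 5, 4, 5) and form L = D - A. L is symmetric positive semidefinite, so every eigenvalue is real and nonnegative. There is one zero in the spectrum, matching the 1 component.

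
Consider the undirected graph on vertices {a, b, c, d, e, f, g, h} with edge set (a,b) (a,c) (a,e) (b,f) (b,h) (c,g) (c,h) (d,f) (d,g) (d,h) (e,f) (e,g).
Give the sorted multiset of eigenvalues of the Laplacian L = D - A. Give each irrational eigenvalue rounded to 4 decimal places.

[0, 2, 2, 2, 4, 4, 4, 6]

Each diagonal entry of L is the vertex degree and each off-diagonal entry is -1 where an edge is present, 0 otherwise; in the order [a, b, c, d, e, f, g, h] the diagonal is [3, 3, 3, 3, 3, 3, 3, 3]. L is symmetric positive semidefinite, so every eigenvalue is real and nonnegative. The single zero eigenvalue shows the graph is connected.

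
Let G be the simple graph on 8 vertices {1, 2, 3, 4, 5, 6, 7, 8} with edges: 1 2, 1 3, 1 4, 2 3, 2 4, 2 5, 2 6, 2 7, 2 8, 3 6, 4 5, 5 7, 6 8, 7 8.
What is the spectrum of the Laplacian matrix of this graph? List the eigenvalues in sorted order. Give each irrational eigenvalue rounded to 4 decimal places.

[0, 1.7530, 1.7530, 3.4450, 3.4450, 4.8019, 4.8019, 8]

Each diagonal entry of L is the vertex degree and each off-diagonal entry is -1 where an edge is present, 0 otherwise; in the order [1, 2, 3, 4, 5, 6, 7, 8] the diagonal is [3, 7, 3, 3, 3, 3, 3, 3]. Diagonalising L (or applying a numerical eigensolver to the 8x8 matrix) gives the spectrum above.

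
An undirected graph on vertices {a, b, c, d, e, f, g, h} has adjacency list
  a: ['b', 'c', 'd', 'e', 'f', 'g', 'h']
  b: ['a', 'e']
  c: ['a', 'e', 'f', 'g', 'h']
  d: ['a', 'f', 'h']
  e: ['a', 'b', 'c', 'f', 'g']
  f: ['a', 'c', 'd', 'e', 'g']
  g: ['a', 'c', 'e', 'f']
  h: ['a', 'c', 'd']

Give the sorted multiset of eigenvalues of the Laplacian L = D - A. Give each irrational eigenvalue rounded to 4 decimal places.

[0, 1.7639, 2.5858, 3.5858, 5.4142, 6.2361, 6.4142, 8]

Each diagonal entry of L is the vertex degree and each off-diagonal entry is -1 where an edge is present, 0 otherwise; in the order [a, b, c, d, e, f, g, h] the diagonal is [7, 2, 5, 3, 5, 5, 4, 3]. L is symmetric positive semidefinite, so every eigenvalue is real and nonnegative. The single zero eigenvalue shows the graph is connected.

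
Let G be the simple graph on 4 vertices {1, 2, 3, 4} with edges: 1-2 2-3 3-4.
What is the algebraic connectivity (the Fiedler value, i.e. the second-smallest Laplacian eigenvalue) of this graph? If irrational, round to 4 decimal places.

Reading degrees in the order [1, 2, 3, 4] gives [1, 2, 2, 1]; set D = diag(1, 2, 2, 1) and form L = D - A. The smallest Laplacian eigenvalue is always 0. The next one, lambda_2 = 0.5858, measures how hard the graph is to disconnect: larger values mean better connectivity. There is one zero in the spectrum, matching the 1 component.

0.5858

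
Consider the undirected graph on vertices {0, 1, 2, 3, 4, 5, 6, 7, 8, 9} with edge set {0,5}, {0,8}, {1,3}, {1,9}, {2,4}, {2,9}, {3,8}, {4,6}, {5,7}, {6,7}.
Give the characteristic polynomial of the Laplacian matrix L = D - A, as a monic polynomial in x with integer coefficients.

Each diagonal entry of L is the vertex degree and each off-diagonal entry is -1 where an edge is present, 0 otherwise; in the order [0, 1, 2, 3, 4, 5, 6, 7, 8, 9] the diagonal is [2, 2, 2, 2, 2, 2, 2, 2, 2, 2]. Computing det(xI - L) by cofactor expansion (or equivalently via sum-over-permutations) gives x^10 - 20x^9 + 170x^8 - 800x^7 + 2275x^6 - 4004x^5 + 4290x^4 - 2640x^3 + 825x^2 - 100x. Since p(0) = det(-L) = 0, x divides p(x). By the matrix-tree theorem the graph has (1/10) * product of the nonzero eigenvalues = 10 spanning trees. The eigenvalues sum to 20, which equals trace(L) = 2|E|.

x^10 - 20x^9 + 170x^8 - 800x^7 + 2275x^6 - 4004x^5 + 4290x^4 - 2640x^3 + 825x^2 - 100x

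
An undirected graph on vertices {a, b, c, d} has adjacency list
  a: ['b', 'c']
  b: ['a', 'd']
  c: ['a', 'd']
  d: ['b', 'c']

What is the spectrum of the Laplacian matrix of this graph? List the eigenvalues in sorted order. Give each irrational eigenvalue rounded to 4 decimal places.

Each diagonal entry of L is the vertex degree and each off-diagonal entry is -1 where an edge is present, 0 otherwise; in the order [a, b, c, d] the diagonal is [2, 2, 2, 2]. The multiplicity of 0 as a Laplacian eigenvalue equals the number of connected components. The largest eigenvalue, 4, is at most the vertex count 4.

[0, 2, 2, 4]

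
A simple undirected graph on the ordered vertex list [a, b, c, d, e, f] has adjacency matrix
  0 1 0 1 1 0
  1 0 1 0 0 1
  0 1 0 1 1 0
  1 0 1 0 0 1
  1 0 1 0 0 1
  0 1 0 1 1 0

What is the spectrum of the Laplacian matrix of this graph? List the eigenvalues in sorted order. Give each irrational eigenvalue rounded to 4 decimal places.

[0, 3, 3, 3, 3, 6]

With the vertex order [a, b, c, d, e, f], the degrees are [3, 3, 3, 3, 3, 3], giving D = diag(3, 3, 3, 3, 3, 3) and L = D - A. The multiplicity of 0 as a Laplacian eigenvalue equals the number of connected components.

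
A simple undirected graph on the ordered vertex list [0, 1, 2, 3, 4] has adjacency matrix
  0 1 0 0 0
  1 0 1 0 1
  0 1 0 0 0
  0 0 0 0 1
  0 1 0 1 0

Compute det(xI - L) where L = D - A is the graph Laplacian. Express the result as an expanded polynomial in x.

Each diagonal entry of L is the vertex degree and each off-diagonal entry is -1 where an edge is present, 0 otherwise; in the order [0, 1, 2, 3, 4] the diagonal is [1, 3, 1, 1, 2]. L has integer entries, so p(x) = det(xI - L) has integer coefficients. Expanding the determinant yields x^5 - 8x^4 + 20x^3 - 18x^2 + 5x. Since p(0) = det(-L) = 0, x divides p(x). There is one zero in the spectrum, matching the 1 component. The largest eigenvalue, 4.1701, is at most the vertex count 5.

x^5 - 8x^4 + 20x^3 - 18x^2 + 5x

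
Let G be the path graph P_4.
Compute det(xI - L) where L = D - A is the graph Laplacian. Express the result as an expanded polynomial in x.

The graph has 4 vertices and degree multiset [2, 2, 1, 1]; D is the diagonal matrix of degrees and L = D - A. Computing det(xI - L) by cofactor expansion (or equivalently via sum-over-permutations) gives x^4 - 6x^3 + 10x^2 - 4x. The coefficient of x^3 equals -trace(L) = -6, matching the sum of degrees. There is one zero in the spectrum, matching the 1 component. The eigenvalues sum to 6, which equals trace(L) = 2|E|.

x^4 - 6x^3 + 10x^2 - 4x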